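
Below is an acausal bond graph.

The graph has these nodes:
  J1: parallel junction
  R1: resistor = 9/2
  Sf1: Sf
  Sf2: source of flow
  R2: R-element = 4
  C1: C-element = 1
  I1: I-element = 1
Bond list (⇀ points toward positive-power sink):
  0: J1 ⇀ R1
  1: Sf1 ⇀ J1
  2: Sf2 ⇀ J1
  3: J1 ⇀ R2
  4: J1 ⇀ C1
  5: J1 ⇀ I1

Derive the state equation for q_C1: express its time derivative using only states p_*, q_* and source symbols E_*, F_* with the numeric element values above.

bond 1 stroke at Sf1  (source Sf1 imposes f)
bond 2 stroke at Sf2  (Sf2 (Sf) sets flow on bond)
bond 4 stroke at J1  (prefer integral on C1)
bond 0 stroke at R1  (common-e at J1 fixed by 4)
bond 3 stroke at R2  (J1 effort already set via bond 4)
bond 5 stroke at I1  (J1: bond 4 brought effort, rest push out)

dq_C1/dt = F_Sf1 + F_Sf2 - p_I1 - 17*q_C1/36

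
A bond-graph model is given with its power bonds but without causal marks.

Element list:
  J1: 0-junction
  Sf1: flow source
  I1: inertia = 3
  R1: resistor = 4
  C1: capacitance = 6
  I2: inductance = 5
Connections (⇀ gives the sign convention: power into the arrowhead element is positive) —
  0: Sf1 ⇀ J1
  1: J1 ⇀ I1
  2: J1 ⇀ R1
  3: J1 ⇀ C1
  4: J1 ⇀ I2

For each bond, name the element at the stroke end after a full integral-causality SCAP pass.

#0 →Sf1  (Sf1 fixes flow; stroke at Sf1)
#1 →I1  (prefer integral on I1)
#3 →J1  (C1 outputs effort q/C1)
#2 →R1  (common-e at J1 fixed by 3)
#4 →I2  (common-e at J1 fixed by 3)

#0 |Sf1
#1 |I1
#2 |R1
#3 |J1
#4 |I2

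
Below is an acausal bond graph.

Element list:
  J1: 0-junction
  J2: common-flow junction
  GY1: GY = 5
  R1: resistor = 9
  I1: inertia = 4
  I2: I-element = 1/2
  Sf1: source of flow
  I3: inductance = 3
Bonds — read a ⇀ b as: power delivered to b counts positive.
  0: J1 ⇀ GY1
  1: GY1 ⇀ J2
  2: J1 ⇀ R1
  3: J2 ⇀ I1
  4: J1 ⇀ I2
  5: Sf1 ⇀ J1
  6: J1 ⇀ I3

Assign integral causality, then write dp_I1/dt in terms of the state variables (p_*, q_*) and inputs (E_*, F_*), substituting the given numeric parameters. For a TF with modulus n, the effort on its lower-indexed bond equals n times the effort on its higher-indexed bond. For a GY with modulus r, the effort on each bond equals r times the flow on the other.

dp_I1/dt = 5*F_Sf1 - 25*p_I1/36 - 10*p_I2 - 5*p_I3/3

β5 stroke→Sf1  (Sf1 fixes flow; stroke at Sf1)
β3 stroke→I1  (I1 integral (f out))
β1 stroke→J2  (1-jn J2 has f-setter on 3)
β0 stroke→J1  (GY1: gyrator matches bond 1)
β2 stroke→R1  (J1 effort already set via bond 0)
β4 stroke→I2  (0-jn J1 has e-setter on 0)
β6 stroke→I3  (common-e at J1 fixed by 0)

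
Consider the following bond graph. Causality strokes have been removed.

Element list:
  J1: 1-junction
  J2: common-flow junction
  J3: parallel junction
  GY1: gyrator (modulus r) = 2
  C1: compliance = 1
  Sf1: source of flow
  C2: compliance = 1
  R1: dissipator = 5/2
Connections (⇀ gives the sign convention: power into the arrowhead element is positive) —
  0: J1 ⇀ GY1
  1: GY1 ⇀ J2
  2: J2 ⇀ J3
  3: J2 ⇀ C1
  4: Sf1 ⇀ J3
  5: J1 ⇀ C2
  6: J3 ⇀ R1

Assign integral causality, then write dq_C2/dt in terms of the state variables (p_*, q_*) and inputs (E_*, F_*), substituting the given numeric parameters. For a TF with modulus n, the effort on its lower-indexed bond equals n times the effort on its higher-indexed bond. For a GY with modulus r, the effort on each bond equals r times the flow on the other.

β4 →Sf1  (Sf1 fixes flow; stroke at Sf1)
β3 →J2  (C1 integral (e out))
β5 →J1  (C2 outputs effort q/C2)
β0 →GY1  (closing 1-jn rule on J1)
β1 →GY1  (GY GY1: same side as bond 0)
β2 →J2  (J2 flow already set via bond 1)
β6 →J3  (only one effort-in slot at J3)

dq_C2/dt = 5*F_Sf1/4 + q_C1/2 - 5*q_C2/8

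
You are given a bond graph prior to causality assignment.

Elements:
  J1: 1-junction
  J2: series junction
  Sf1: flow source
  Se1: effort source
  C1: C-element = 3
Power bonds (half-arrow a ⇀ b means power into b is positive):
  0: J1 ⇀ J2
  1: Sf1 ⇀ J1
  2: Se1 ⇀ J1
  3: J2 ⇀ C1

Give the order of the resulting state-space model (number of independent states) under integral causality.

#1 |Sf1  (Sf1: flow source, stroke at near end)
#2 |J1  (Se1: effort source, stroke at far end)
#0 |J1  (1-jn J1 has f-setter on 1)
#3 |J2  (1-jn J2 has f-setter on 0)

1  (C1 all integral)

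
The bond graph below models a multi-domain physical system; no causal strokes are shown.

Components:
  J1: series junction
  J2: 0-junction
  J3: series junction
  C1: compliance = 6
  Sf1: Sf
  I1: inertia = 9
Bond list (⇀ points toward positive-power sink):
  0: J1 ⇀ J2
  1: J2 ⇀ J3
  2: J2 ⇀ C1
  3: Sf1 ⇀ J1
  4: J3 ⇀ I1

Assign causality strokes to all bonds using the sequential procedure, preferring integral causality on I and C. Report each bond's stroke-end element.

β0 |J1
β1 |J3
β2 |J2
β3 |Sf1
β4 |I1

β3 →Sf1  (Sf1 fixes flow; stroke at Sf1)
β0 →J1  (1-jn J1 has f-setter on 3)
β2 →J2  (prefer integral on C1)
β1 →J3  (J2: bond 2 brought effort, rest push out)
β4 →I1  (J3 needs exactly one f-in)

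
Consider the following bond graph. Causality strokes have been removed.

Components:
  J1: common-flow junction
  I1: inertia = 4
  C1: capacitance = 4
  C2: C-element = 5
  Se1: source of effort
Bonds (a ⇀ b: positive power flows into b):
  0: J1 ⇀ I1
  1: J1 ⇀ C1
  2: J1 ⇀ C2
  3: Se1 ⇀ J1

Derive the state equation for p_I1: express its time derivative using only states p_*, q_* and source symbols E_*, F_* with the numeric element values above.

b3 stroke→J1  (source Se1 imposes e)
b0 stroke→I1  (prefer integral on I1)
b1 stroke→J1  (J1: bond 0 brought flow, rest push out)
b2 stroke→J1  (common-f at J1 fixed by 0)

dp_I1/dt = E_Se1 - q_C1/4 - q_C2/5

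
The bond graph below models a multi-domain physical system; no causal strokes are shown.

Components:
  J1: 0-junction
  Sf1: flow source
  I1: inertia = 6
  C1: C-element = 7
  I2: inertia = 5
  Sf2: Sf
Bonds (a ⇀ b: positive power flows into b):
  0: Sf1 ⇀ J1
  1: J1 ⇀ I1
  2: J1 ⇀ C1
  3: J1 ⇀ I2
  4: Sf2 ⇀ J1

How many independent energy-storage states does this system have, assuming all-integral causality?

3  (C1, I1, I2 all integral)

b0 stroke at Sf1  (Sf1 (Sf) sets flow on bond)
b4 stroke at Sf2  (Sf2 fixes flow; stroke at Sf2)
b1 stroke at I1  (prefer integral on I1)
b2 stroke at J1  (C1 outputs effort q/C1)
b3 stroke at I2  (J1: bond 2 brought effort, rest push out)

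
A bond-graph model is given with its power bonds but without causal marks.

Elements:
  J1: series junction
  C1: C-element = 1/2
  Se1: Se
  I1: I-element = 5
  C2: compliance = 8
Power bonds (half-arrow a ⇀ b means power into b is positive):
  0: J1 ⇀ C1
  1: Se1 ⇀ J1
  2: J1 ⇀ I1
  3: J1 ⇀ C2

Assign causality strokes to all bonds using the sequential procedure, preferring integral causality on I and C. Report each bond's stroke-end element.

#1 stroke→J1  (Se1 (Se) sets effort on bond)
#0 stroke→J1  (C1 integral (e out))
#2 stroke→I1  (I1: I, integral causality)
#3 stroke→J1  (J1: bond 2 brought flow, rest push out)

bond 0 stroke→J1
bond 1 stroke→J1
bond 2 stroke→I1
bond 3 stroke→J1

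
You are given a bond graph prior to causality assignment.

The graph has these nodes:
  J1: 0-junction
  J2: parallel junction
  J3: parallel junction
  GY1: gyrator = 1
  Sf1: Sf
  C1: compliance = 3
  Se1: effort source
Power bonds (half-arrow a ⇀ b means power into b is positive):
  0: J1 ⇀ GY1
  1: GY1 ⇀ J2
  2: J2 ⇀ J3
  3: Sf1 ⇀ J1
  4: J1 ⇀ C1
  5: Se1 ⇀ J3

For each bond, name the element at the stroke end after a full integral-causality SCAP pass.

bond 0 →GY1
bond 1 →GY1
bond 2 →J2
bond 3 →Sf1
bond 4 →J1
bond 5 →J3

bond 3 stroke at Sf1  (Sf1: flow source, stroke at near end)
bond 5 stroke at J3  (Se1 fixes effort; stroke away)
bond 2 stroke at J2  (J3 effort already set via bond 5)
bond 1 stroke at GY1  (common-e at J2 fixed by 2)
bond 0 stroke at GY1  (GY1 both-in/both-out from 1)
bond 4 stroke at J1  (J1: last free bond brings effort in)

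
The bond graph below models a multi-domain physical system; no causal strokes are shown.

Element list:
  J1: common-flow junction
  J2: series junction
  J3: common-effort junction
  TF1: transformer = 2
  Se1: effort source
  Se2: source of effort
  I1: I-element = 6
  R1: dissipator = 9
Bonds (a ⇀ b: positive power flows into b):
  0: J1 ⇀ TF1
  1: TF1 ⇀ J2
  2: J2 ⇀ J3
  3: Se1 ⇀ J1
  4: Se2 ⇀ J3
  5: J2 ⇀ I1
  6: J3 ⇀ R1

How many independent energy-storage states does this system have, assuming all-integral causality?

1  (I1 all integral)

bond 3 →J1  (source Se1 imposes e)
bond 4 →J3  (Se2 fixes effort; stroke away)
bond 0 →TF1  (only one flow-in slot at J1)
bond 2 →J2  (common-e at J3 fixed by 4)
bond 6 →R1  (J3: bond 4 brought effort, rest push out)
bond 1 →J2  (TF1: transformer flips bond 0)
bond 5 →I1  (J2: last free bond brings flow in)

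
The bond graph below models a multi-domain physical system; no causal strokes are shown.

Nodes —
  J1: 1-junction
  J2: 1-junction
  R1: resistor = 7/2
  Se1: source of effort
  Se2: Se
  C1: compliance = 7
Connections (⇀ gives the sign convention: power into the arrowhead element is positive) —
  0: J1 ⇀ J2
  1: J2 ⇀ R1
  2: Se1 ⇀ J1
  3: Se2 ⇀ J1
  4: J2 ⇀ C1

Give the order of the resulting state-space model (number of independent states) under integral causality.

1  (C1 all integral)

#2 →J1  (Se1 (Se) sets effort on bond)
#3 →J1  (Se2 (Se) sets effort on bond)
#0 →J2  (J1 needs exactly one f-in)
#4 →J2  (C1 integral (e out))
#1 →R1  (J2: last free bond brings flow in)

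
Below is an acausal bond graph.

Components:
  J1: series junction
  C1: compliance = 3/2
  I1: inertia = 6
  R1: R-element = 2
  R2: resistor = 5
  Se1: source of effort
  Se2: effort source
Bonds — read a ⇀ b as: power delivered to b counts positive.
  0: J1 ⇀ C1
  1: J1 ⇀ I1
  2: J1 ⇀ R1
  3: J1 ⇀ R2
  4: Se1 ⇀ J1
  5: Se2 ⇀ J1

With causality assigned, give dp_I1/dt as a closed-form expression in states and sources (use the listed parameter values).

β4 →J1  (Se1 fixes effort; stroke away)
β5 →J1  (source Se2 imposes e)
β0 →J1  (C1: C, integral causality)
β1 →I1  (prefer integral on I1)
β2 →J1  (J1 flow already set via bond 1)
β3 →J1  (1-jn J1 has f-setter on 1)

dp_I1/dt = E_Se1 + E_Se2 - 7*p_I1/6 - 2*q_C1/3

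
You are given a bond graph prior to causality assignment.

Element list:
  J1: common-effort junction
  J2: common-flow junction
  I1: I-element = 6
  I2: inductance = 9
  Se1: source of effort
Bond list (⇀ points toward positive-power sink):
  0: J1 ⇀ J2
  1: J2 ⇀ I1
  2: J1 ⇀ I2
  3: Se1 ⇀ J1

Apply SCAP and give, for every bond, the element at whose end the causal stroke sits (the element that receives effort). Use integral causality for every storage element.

#3 stroke→J1  (Se1 fixes effort; stroke away)
#0 stroke→J2  (0-jn J1 has e-setter on 3)
#2 stroke→I2  (J1: bond 3 brought effort, rest push out)
#1 stroke→I1  (closing 1-jn rule on J2)

bond 0 →J2
bond 1 →I1
bond 2 →I2
bond 3 →J1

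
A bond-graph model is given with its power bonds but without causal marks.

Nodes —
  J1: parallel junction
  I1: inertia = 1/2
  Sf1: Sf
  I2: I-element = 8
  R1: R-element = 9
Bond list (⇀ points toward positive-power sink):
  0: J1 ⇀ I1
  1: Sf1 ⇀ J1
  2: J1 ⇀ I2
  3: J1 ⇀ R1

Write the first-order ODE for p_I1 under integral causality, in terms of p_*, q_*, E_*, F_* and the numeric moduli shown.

dp_I1/dt = 9*F_Sf1 - 18*p_I1 - 9*p_I2/8

#1 stroke at Sf1  (Sf1 (Sf) sets flow on bond)
#0 stroke at I1  (I1 integral (f out))
#2 stroke at I2  (prefer integral on I2)
#3 stroke at J1  (J1: last free bond brings effort in)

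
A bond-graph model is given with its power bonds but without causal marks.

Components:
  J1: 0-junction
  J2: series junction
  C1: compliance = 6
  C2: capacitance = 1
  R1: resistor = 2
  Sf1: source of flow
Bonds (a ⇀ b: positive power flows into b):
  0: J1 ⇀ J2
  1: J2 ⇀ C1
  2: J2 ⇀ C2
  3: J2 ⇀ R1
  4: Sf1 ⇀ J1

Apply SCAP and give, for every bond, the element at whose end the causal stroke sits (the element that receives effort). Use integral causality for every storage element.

β4 |Sf1  (Sf1 fixes flow; stroke at Sf1)
β0 |J1  (J1 needs exactly one e-in)
β1 |J2  (common-f at J2 fixed by 0)
β2 |J2  (J2: bond 0 brought flow, rest push out)
β3 |J2  (J2 flow already set via bond 0)

β0 →J1
β1 →J2
β2 →J2
β3 →J2
β4 →Sf1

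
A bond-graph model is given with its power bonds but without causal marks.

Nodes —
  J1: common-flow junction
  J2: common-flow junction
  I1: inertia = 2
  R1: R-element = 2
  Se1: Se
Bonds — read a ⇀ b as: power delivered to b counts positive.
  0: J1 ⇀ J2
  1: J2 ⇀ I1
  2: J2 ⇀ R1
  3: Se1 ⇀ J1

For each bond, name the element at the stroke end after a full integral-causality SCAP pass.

bond 0 stroke→J2
bond 1 stroke→I1
bond 2 stroke→J2
bond 3 stroke→J1

β3 stroke→J1  (source Se1 imposes e)
β0 stroke→J2  (only one flow-in slot at J1)
β1 stroke→I1  (prefer integral on I1)
β2 stroke→J2  (common-f at J2 fixed by 1)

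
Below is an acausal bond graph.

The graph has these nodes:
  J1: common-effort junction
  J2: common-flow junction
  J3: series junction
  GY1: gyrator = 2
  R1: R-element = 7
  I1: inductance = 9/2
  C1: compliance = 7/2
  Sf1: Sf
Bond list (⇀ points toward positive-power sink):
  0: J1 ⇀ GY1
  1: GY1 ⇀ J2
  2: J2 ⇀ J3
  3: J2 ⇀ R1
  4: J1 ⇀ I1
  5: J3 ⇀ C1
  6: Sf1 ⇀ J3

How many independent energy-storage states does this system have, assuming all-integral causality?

β6 →Sf1  (Sf1: flow source, stroke at near end)
β2 →J3  (common-f at J3 fixed by 6)
β5 →J3  (1-jn J3 has f-setter on 6)
β1 →J2  (J2: bond 2 brought flow, rest push out)
β3 →J2  (1-jn J2 has f-setter on 2)
β0 →J1  (GY1: gyrator matches bond 1)
β4 →I1  (0-jn J1 has e-setter on 0)

2  (C1, I1 all integral)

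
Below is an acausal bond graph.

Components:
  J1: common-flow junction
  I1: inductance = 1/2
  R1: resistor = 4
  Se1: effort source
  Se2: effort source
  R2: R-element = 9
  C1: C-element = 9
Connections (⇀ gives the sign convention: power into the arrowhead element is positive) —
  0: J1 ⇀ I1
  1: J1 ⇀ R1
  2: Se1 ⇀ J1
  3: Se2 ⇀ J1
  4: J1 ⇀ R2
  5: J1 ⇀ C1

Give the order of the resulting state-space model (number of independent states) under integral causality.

b2 →J1  (source Se1 imposes e)
b3 →J1  (Se2 fixes effort; stroke away)
b0 →I1  (I1 integral (f out))
b1 →J1  (common-f at J1 fixed by 0)
b4 →J1  (1-jn J1 has f-setter on 0)
b5 →J1  (1-jn J1 has f-setter on 0)

2  (C1, I1 all integral)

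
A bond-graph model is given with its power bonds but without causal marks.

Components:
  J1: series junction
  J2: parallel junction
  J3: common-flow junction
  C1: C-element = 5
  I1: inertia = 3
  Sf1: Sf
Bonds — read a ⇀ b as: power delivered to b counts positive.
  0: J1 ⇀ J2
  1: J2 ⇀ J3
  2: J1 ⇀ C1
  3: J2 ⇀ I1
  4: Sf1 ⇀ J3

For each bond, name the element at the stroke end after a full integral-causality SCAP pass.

b4 stroke at Sf1  (source Sf1 imposes f)
b1 stroke at J3  (J3 flow already set via bond 4)
b2 stroke at J1  (C1 outputs effort q/C1)
b0 stroke at J2  (closing 1-jn rule on J1)
b3 stroke at I1  (common-e at J2 fixed by 0)

β0 stroke at J2
β1 stroke at J3
β2 stroke at J1
β3 stroke at I1
β4 stroke at Sf1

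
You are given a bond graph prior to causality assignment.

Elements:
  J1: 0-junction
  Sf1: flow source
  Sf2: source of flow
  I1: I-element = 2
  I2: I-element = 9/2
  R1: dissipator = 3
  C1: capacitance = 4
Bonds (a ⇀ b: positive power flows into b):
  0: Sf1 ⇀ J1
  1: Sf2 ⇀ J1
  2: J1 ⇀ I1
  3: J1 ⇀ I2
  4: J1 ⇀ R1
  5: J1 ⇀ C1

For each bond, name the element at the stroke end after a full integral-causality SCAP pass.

#0 →Sf1
#1 →Sf2
#2 →I1
#3 →I2
#4 →R1
#5 →J1

β0 stroke at Sf1  (Sf1 fixes flow; stroke at Sf1)
β1 stroke at Sf2  (Sf2 fixes flow; stroke at Sf2)
β2 stroke at I1  (prefer integral on I1)
β3 stroke at I2  (I2: I, integral causality)
β5 stroke at J1  (C1 integral (e out))
β4 stroke at R1  (J1 effort already set via bond 5)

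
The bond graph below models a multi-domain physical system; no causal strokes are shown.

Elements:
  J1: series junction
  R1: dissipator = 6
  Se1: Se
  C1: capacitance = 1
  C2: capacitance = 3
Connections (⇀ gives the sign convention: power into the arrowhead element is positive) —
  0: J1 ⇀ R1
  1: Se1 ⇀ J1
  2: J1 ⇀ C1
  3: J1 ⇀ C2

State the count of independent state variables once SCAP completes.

2  (C1, C2 all integral)

bond 1 |J1  (source Se1 imposes e)
bond 2 |J1  (C1: C, integral causality)
bond 3 |J1  (prefer integral on C2)
bond 0 |R1  (J1: last free bond brings flow in)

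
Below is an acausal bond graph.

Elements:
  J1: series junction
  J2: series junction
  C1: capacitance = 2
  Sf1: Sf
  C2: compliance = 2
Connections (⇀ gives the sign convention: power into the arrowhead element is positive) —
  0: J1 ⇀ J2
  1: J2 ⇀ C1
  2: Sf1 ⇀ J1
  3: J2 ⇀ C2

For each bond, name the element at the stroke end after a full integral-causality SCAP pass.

b0 →J1
b1 →J2
b2 →Sf1
b3 →J2

#2 stroke at Sf1  (Sf1: flow source, stroke at near end)
#0 stroke at J1  (common-f at J1 fixed by 2)
#1 stroke at J2  (J2 flow already set via bond 0)
#3 stroke at J2  (J2: bond 0 brought flow, rest push out)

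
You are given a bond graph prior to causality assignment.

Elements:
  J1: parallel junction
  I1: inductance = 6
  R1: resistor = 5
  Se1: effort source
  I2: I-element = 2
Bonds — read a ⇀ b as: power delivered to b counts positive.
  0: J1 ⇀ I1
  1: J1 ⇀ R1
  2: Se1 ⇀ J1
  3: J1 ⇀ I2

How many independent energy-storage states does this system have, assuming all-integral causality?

2  (I1, I2 all integral)

b2 stroke at J1  (Se1: effort source, stroke at far end)
b0 stroke at I1  (common-e at J1 fixed by 2)
b1 stroke at R1  (J1 effort already set via bond 2)
b3 stroke at I2  (0-jn J1 has e-setter on 2)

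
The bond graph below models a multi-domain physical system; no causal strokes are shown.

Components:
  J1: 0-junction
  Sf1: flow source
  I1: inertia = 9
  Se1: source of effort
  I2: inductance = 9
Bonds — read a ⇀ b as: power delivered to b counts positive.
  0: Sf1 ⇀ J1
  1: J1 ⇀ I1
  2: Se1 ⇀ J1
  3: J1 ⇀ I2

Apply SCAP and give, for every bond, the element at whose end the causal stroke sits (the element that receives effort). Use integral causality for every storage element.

#0 |Sf1
#1 |I1
#2 |J1
#3 |I2

#0 stroke at Sf1  (Sf1 (Sf) sets flow on bond)
#2 stroke at J1  (Se1 fixes effort; stroke away)
#1 stroke at I1  (J1: bond 2 brought effort, rest push out)
#3 stroke at I2  (0-jn J1 has e-setter on 2)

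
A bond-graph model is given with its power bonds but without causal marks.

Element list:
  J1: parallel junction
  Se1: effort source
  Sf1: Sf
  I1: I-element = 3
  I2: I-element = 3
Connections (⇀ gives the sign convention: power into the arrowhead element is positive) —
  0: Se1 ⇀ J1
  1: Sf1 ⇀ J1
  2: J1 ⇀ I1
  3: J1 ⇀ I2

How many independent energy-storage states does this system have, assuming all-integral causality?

2  (I1, I2 all integral)

β0 stroke at J1  (source Se1 imposes e)
β1 stroke at Sf1  (Sf1: flow source, stroke at near end)
β2 stroke at I1  (J1: bond 0 brought effort, rest push out)
β3 stroke at I2  (J1: bond 0 brought effort, rest push out)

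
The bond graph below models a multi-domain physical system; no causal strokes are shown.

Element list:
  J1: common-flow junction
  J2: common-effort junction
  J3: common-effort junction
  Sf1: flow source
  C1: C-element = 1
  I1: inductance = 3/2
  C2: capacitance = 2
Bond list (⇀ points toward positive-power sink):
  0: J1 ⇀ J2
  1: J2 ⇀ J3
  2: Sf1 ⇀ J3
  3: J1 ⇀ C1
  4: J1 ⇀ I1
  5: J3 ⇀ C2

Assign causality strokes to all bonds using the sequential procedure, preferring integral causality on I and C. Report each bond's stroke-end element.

β2 →Sf1  (source Sf1 imposes f)
β3 →J1  (C1 outputs effort q/C1)
β4 →I1  (I1 outputs flow p/I1)
β0 →J1  (J1 flow already set via bond 4)
β1 →J2  (closing 0-jn rule on J2)
β5 →J3  (closing 0-jn rule on J3)

β0 stroke→J1
β1 stroke→J2
β2 stroke→Sf1
β3 stroke→J1
β4 stroke→I1
β5 stroke→J3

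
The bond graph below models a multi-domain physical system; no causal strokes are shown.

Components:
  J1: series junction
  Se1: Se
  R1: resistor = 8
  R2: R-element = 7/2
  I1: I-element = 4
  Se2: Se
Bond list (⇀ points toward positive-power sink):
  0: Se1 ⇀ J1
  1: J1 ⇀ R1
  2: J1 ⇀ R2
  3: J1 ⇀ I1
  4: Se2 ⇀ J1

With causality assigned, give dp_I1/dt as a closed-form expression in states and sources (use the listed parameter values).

b0 stroke at J1  (Se1: effort source, stroke at far end)
b4 stroke at J1  (Se2 fixes effort; stroke away)
b3 stroke at I1  (I1 outputs flow p/I1)
b1 stroke at J1  (1-jn J1 has f-setter on 3)
b2 stroke at J1  (J1: bond 3 brought flow, rest push out)

dp_I1/dt = E_Se1 + E_Se2 - 23*p_I1/8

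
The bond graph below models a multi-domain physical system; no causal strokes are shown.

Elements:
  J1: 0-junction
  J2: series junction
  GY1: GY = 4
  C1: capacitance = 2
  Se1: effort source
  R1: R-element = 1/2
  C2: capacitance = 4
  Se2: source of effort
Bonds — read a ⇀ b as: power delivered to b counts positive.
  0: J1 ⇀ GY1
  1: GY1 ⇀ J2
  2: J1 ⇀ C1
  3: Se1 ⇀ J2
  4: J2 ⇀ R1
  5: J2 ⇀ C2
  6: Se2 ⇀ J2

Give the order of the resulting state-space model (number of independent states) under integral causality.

2  (C1, C2 all integral)

β3 |J2  (Se1 (Se) sets effort on bond)
β6 |J2  (source Se2 imposes e)
β2 |J1  (C1 integral (e out))
β0 |GY1  (J1 effort already set via bond 2)
β1 |GY1  (GY1 both-in/both-out from 0)
β4 |J2  (J2: bond 1 brought flow, rest push out)
β5 |J2  (common-f at J2 fixed by 1)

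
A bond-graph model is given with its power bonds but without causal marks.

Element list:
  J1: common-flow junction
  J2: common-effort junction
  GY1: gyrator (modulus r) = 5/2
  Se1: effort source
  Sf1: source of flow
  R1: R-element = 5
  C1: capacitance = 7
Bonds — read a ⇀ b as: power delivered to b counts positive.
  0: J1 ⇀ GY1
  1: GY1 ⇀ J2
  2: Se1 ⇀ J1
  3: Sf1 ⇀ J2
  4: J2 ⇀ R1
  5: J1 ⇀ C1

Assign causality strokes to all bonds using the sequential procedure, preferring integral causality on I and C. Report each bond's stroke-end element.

#2 |J1  (Se1 (Se) sets effort on bond)
#3 |Sf1  (Sf1 fixes flow; stroke at Sf1)
#5 |J1  (C1 outputs effort q/C1)
#0 |GY1  (J1: last free bond brings flow in)
#1 |GY1  (GY GY1: same side as bond 0)
#4 |J2  (J2 needs exactly one e-in)

β0 stroke→GY1
β1 stroke→GY1
β2 stroke→J1
β3 stroke→Sf1
β4 stroke→J2
β5 stroke→J1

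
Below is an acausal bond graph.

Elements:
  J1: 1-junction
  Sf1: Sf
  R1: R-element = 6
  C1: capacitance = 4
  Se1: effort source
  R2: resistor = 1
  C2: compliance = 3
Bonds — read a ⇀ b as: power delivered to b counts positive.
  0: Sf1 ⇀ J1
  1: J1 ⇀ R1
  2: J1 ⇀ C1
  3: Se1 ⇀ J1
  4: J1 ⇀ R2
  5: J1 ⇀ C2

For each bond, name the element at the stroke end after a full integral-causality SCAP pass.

#0 |Sf1
#1 |J1
#2 |J1
#3 |J1
#4 |J1
#5 |J1

β0 stroke→Sf1  (Sf1 fixes flow; stroke at Sf1)
β3 stroke→J1  (source Se1 imposes e)
β1 stroke→J1  (J1 flow already set via bond 0)
β2 stroke→J1  (1-jn J1 has f-setter on 0)
β4 stroke→J1  (1-jn J1 has f-setter on 0)
β5 stroke→J1  (1-jn J1 has f-setter on 0)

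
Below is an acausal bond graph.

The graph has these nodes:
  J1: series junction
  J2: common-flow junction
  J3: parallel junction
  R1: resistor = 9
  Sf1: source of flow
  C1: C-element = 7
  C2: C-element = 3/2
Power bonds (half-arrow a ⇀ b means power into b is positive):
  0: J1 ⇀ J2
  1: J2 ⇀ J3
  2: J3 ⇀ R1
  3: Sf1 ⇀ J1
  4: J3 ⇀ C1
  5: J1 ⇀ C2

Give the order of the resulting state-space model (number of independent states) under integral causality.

bond 3 stroke→Sf1  (Sf1 (Sf) sets flow on bond)
bond 0 stroke→J1  (J1 flow already set via bond 3)
bond 5 stroke→J1  (common-f at J1 fixed by 3)
bond 1 stroke→J2  (J2: bond 0 brought flow, rest push out)
bond 4 stroke→J3  (C1 outputs effort q/C1)
bond 2 stroke→R1  (common-e at J3 fixed by 4)

2  (C1, C2 all integral)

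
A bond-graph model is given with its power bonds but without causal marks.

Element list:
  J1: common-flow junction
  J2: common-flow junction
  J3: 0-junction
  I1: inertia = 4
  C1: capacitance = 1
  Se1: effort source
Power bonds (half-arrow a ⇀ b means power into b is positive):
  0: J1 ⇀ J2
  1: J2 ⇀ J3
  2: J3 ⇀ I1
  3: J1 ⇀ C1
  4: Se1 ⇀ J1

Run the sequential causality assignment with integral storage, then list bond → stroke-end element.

#4 |J1  (Se1 fixes effort; stroke away)
#2 |I1  (I1: I, integral causality)
#1 |J3  (closing 0-jn rule on J3)
#0 |J2  (J2: bond 1 brought flow, rest push out)
#3 |J1  (1-jn J1 has f-setter on 0)

bond 0 →J2
bond 1 →J3
bond 2 →I1
bond 3 →J1
bond 4 →J1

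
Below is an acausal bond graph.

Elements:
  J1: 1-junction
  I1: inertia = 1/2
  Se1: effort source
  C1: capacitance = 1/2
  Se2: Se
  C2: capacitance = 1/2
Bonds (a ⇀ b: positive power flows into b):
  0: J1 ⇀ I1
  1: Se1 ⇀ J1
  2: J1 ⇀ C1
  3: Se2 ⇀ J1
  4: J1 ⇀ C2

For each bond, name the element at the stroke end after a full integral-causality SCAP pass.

b0 stroke→I1
b1 stroke→J1
b2 stroke→J1
b3 stroke→J1
b4 stroke→J1

b1 stroke at J1  (source Se1 imposes e)
b3 stroke at J1  (Se2 fixes effort; stroke away)
b0 stroke at I1  (I1: I, integral causality)
b2 stroke at J1  (1-jn J1 has f-setter on 0)
b4 stroke at J1  (1-jn J1 has f-setter on 0)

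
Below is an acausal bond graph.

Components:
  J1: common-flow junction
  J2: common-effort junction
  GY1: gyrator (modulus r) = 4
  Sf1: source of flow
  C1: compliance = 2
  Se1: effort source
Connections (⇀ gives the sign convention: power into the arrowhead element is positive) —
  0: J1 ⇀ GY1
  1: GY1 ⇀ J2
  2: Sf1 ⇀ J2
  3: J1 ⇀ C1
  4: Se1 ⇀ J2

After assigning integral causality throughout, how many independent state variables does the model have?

#2 stroke→Sf1  (Sf1: flow source, stroke at near end)
#4 stroke→J2  (Se1 (Se) sets effort on bond)
#1 stroke→GY1  (J2 effort already set via bond 4)
#0 stroke→GY1  (GY1 both-in/both-out from 1)
#3 stroke→J1  (common-f at J1 fixed by 0)

1  (C1 all integral)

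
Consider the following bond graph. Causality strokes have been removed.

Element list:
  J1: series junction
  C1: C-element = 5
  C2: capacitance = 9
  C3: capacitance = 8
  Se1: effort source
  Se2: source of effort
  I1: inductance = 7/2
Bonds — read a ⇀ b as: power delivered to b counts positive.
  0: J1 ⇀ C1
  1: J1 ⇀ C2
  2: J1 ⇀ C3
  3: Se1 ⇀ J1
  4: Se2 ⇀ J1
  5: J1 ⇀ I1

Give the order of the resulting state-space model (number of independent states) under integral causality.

4  (C1, C2, C3, I1 all integral)

β3 stroke→J1  (Se1 fixes effort; stroke away)
β4 stroke→J1  (Se2 (Se) sets effort on bond)
β0 stroke→J1  (prefer integral on C1)
β1 stroke→J1  (prefer integral on C2)
β2 stroke→J1  (C3 outputs effort q/C3)
β5 stroke→I1  (only one flow-in slot at J1)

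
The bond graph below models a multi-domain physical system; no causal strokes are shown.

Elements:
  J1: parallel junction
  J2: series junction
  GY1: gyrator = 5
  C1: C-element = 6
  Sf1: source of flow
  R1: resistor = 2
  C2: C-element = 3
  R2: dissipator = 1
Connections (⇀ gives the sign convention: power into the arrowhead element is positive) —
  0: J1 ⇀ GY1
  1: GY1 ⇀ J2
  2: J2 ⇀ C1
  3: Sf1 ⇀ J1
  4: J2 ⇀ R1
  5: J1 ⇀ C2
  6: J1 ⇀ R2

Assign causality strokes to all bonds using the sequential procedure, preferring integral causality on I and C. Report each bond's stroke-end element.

bond 0 stroke at GY1
bond 1 stroke at GY1
bond 2 stroke at J2
bond 3 stroke at Sf1
bond 4 stroke at J2
bond 5 stroke at J1
bond 6 stroke at R2

β3 stroke→Sf1  (Sf1 fixes flow; stroke at Sf1)
β2 stroke→J2  (C1 outputs effort q/C1)
β5 stroke→J1  (prefer integral on C2)
β0 stroke→GY1  (0-jn J1 has e-setter on 5)
β6 stroke→R2  (J1: bond 5 brought effort, rest push out)
β1 stroke→GY1  (through GY1, causality inverts; strokes same side of GY1)
β4 stroke→J2  (J2 flow already set via bond 1)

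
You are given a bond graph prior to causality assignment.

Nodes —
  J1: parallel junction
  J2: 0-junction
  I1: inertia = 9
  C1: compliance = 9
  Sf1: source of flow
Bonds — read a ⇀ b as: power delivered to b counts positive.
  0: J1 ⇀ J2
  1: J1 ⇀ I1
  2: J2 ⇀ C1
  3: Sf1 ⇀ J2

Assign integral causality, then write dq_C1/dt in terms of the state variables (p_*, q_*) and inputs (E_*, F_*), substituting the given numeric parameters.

dq_C1/dt = F_Sf1 - p_I1/9

b3 stroke at Sf1  (Sf1 fixes flow; stroke at Sf1)
b1 stroke at I1  (prefer integral on I1)
b0 stroke at J1  (only one effort-in slot at J1)
b2 stroke at J2  (only one effort-in slot at J2)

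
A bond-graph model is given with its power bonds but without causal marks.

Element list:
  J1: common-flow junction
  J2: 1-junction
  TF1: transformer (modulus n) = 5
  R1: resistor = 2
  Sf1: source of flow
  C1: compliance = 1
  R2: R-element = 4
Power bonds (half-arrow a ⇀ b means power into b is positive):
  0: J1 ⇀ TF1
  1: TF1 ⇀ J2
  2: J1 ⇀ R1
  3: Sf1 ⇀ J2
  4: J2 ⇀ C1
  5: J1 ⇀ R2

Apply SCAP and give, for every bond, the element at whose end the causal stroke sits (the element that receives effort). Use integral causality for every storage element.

b0 →TF1
b1 →J2
b2 →J1
b3 →Sf1
b4 →J2
b5 →J1

β3 stroke→Sf1  (Sf1 fixes flow; stroke at Sf1)
β1 stroke→J2  (J2 flow already set via bond 3)
β4 stroke→J2  (J2: bond 3 brought flow, rest push out)
β0 stroke→TF1  (through TF1, causality passes straight; one stroke at TF1)
β2 stroke→J1  (1-jn J1 has f-setter on 0)
β5 stroke→J1  (common-f at J1 fixed by 0)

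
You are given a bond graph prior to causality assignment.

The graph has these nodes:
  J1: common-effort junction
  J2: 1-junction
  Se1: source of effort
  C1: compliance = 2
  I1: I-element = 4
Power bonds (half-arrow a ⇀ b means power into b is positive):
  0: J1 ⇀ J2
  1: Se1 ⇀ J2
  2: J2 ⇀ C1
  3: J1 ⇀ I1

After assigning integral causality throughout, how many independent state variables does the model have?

2  (C1, I1 all integral)

#1 stroke at J2  (Se1 (Se) sets effort on bond)
#2 stroke at J2  (prefer integral on C1)
#0 stroke at J1  (only one flow-in slot at J2)
#3 stroke at I1  (J1: bond 0 brought effort, rest push out)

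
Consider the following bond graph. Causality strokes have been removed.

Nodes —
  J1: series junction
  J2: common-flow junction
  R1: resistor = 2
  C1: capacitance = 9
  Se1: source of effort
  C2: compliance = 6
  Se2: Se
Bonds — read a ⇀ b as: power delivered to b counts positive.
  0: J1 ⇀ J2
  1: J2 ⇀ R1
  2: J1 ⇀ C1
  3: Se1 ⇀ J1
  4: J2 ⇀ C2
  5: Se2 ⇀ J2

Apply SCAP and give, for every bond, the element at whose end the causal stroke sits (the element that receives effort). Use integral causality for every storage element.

bond 0 →J2
bond 1 →R1
bond 2 →J1
bond 3 →J1
bond 4 →J2
bond 5 →J2

β3 →J1  (Se1: effort source, stroke at far end)
β5 →J2  (Se2 (Se) sets effort on bond)
β2 →J1  (C1 integral (e out))
β0 →J2  (only one flow-in slot at J1)
β4 →J2  (prefer integral on C2)
β1 →R1  (J2 needs exactly one f-in)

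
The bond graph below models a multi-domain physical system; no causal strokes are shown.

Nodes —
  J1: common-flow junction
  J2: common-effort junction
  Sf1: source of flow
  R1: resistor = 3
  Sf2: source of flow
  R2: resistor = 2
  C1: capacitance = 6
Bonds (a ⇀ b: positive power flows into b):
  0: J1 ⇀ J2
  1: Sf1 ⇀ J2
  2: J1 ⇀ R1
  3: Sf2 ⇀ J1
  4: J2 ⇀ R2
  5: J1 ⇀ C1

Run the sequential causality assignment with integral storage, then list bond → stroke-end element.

b0 |J1
b1 |Sf1
b2 |J1
b3 |Sf2
b4 |J2
b5 |J1

β1 |Sf1  (Sf1: flow source, stroke at near end)
β3 |Sf2  (source Sf2 imposes f)
β0 |J1  (common-f at J1 fixed by 3)
β2 |J1  (1-jn J1 has f-setter on 3)
β5 |J1  (common-f at J1 fixed by 3)
β4 |J2  (J2: last free bond brings effort in)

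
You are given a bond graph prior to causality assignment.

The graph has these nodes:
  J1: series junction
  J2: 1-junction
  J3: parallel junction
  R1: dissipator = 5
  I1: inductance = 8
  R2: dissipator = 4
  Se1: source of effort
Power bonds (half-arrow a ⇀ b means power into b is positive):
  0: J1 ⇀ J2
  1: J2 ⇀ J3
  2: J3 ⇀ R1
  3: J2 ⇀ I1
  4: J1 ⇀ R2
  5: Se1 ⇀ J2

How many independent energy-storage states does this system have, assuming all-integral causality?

bond 5 stroke→J2  (Se1 fixes effort; stroke away)
bond 3 stroke→I1  (I1 outputs flow p/I1)
bond 0 stroke→J2  (J2 flow already set via bond 3)
bond 1 stroke→J2  (J2: bond 3 brought flow, rest push out)
bond 2 stroke→J3  (closing 0-jn rule on J3)
bond 4 stroke→J1  (J1 flow already set via bond 0)

1  (I1 all integral)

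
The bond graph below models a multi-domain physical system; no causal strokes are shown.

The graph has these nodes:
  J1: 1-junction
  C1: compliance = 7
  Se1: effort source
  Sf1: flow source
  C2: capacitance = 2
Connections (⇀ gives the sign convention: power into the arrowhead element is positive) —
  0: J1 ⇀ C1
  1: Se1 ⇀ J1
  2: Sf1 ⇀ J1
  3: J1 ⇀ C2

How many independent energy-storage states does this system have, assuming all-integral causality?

2  (C1, C2 all integral)

b1 stroke→J1  (Se1: effort source, stroke at far end)
b2 stroke→Sf1  (Sf1 fixes flow; stroke at Sf1)
b0 stroke→J1  (common-f at J1 fixed by 2)
b3 stroke→J1  (J1 flow already set via bond 2)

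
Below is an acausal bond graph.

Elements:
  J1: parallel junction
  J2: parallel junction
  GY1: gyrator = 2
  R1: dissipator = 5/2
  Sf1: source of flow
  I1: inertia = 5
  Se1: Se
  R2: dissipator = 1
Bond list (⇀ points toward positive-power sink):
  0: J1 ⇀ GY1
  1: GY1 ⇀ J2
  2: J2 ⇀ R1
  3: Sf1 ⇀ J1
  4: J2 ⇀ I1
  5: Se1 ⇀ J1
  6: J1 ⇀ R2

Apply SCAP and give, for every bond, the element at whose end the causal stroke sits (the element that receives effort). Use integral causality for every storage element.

#0 |GY1
#1 |GY1
#2 |J2
#3 |Sf1
#4 |I1
#5 |J1
#6 |R2

bond 3 stroke at Sf1  (Sf1 fixes flow; stroke at Sf1)
bond 5 stroke at J1  (Se1 (Se) sets effort on bond)
bond 0 stroke at GY1  (J1: bond 5 brought effort, rest push out)
bond 6 stroke at R2  (common-e at J1 fixed by 5)
bond 1 stroke at GY1  (GY GY1: same side as bond 0)
bond 4 stroke at I1  (I1 outputs flow p/I1)
bond 2 stroke at J2  (only one effort-in slot at J2)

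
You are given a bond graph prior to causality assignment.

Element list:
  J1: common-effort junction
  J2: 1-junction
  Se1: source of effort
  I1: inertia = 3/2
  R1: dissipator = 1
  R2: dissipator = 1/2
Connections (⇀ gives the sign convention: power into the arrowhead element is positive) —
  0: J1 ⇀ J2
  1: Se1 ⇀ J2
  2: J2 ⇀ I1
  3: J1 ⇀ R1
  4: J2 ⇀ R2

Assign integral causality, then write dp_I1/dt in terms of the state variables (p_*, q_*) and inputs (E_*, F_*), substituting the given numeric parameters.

β1 |J2  (Se1 (Se) sets effort on bond)
β2 |I1  (I1 integral (f out))
β0 |J2  (J2: bond 2 brought flow, rest push out)
β4 |J2  (J2 flow already set via bond 2)
β3 |J1  (J1: last free bond brings effort in)

dp_I1/dt = E_Se1 - p_I1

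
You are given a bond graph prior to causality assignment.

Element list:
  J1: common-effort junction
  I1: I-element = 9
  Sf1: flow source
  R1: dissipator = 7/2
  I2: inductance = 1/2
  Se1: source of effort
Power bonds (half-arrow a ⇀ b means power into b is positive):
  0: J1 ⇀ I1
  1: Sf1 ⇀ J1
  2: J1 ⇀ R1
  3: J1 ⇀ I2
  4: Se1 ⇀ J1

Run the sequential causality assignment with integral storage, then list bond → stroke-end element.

b0 →I1
b1 →Sf1
b2 →R1
b3 →I2
b4 →J1

b1 stroke at Sf1  (Sf1 (Sf) sets flow on bond)
b4 stroke at J1  (Se1 fixes effort; stroke away)
b0 stroke at I1  (J1 effort already set via bond 4)
b2 stroke at R1  (0-jn J1 has e-setter on 4)
b3 stroke at I2  (common-e at J1 fixed by 4)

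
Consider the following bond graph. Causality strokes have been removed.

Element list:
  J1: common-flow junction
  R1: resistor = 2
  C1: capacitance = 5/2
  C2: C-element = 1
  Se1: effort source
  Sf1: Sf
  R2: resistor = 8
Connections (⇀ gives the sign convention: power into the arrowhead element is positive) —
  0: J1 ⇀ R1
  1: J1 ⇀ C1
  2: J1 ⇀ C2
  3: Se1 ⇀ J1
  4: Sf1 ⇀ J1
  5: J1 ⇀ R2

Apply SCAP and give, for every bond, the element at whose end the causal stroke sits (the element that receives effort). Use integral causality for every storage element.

b3 |J1  (Se1: effort source, stroke at far end)
b4 |Sf1  (source Sf1 imposes f)
b0 |J1  (1-jn J1 has f-setter on 4)
b1 |J1  (J1 flow already set via bond 4)
b2 |J1  (1-jn J1 has f-setter on 4)
b5 |J1  (1-jn J1 has f-setter on 4)

b0 →J1
b1 →J1
b2 →J1
b3 →J1
b4 →Sf1
b5 →J1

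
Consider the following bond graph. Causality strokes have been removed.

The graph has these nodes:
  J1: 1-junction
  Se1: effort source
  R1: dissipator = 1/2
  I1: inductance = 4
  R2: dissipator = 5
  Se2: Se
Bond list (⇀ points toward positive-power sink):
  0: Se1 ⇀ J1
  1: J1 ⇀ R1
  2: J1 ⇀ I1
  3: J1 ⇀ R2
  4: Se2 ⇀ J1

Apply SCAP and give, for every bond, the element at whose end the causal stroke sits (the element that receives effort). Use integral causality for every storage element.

β0 |J1  (Se1: effort source, stroke at far end)
β4 |J1  (Se2 fixes effort; stroke away)
β2 |I1  (I1 outputs flow p/I1)
β1 |J1  (J1: bond 2 brought flow, rest push out)
β3 |J1  (1-jn J1 has f-setter on 2)

bond 0 stroke→J1
bond 1 stroke→J1
bond 2 stroke→I1
bond 3 stroke→J1
bond 4 stroke→J1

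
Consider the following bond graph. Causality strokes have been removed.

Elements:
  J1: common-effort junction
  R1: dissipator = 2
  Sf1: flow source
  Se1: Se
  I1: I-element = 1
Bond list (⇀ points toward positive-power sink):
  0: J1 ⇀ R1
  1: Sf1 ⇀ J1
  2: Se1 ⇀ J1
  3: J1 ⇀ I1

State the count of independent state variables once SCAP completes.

1  (I1 all integral)

bond 1 stroke at Sf1  (Sf1 (Sf) sets flow on bond)
bond 2 stroke at J1  (Se1 fixes effort; stroke away)
bond 0 stroke at R1  (J1: bond 2 brought effort, rest push out)
bond 3 stroke at I1  (J1 effort already set via bond 2)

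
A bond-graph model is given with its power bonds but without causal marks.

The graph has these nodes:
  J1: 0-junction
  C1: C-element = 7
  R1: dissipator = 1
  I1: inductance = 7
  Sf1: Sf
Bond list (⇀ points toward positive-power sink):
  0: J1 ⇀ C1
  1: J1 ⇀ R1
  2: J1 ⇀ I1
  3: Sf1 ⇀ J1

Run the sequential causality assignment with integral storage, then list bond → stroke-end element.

β3 |Sf1  (Sf1 (Sf) sets flow on bond)
β0 |J1  (C1 integral (e out))
β1 |R1  (J1 effort already set via bond 0)
β2 |I1  (J1: bond 0 brought effort, rest push out)

#0 stroke→J1
#1 stroke→R1
#2 stroke→I1
#3 stroke→Sf1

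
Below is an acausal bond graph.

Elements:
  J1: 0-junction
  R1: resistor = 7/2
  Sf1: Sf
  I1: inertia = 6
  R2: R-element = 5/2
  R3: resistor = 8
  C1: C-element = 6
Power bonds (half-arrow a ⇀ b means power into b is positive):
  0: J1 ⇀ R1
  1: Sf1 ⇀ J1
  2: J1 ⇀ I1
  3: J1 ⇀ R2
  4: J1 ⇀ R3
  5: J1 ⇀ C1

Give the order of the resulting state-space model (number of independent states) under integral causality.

b1 stroke→Sf1  (Sf1: flow source, stroke at near end)
b2 stroke→I1  (prefer integral on I1)
b5 stroke→J1  (C1 outputs effort q/C1)
b0 stroke→R1  (J1: bond 5 brought effort, rest push out)
b3 stroke→R2  (J1 effort already set via bond 5)
b4 stroke→R3  (0-jn J1 has e-setter on 5)

2  (C1, I1 all integral)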